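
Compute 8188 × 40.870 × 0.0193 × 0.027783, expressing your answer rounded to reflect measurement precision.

179

8188 × 40.870 × 0.0193 × 0.027783 = 179.43985913…
Multiplication/division keeps the fewest significant figures: 8188 → 4 s.f., 40.870 → 5 s.f., 0.0193 → 3 s.f., 0.027783 → 5 s.f.; limit is 3.
Rounded to 3 significant figures: 179.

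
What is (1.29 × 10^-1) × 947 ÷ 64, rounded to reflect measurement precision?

(1.29 × 10^-1) × 947 ÷ 64 = 1.908796875
Multiplication/division keeps the fewest significant figures: 1.29 × 10^-1 → 3 s.f., 947 → 3 s.f., 64 → 2 s.f.; limit is 2.
Rounded to 2 significant figures: 1.9.

1.9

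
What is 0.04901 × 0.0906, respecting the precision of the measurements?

0.00444

0.04901 × 0.0906 = 0.004440306
Multiplication/division keeps the fewest significant figures: 0.04901 → 4 s.f., 0.0906 → 3 s.f.; limit is 3.
Rounded to 3 significant figures: 0.00444.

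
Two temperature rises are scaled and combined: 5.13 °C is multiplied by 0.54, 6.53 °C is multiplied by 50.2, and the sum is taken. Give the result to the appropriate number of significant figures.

5.13 × 0.54 = 2.7702 → 2.8 °C (2 s.f., last digit at the 10^-1 place).
6.53 × 50.2 = 327.806 → 3.28 × 10² °C (3 s.f., last digit at the 10^0 place).
Sum: 330.5762 °C; keep the coarser place, 10^0.
Result: 331 °C.

331 °C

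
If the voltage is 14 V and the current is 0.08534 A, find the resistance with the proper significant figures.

1.6 × 10^2 Ω

resistance = 14 V ÷ 0.08534 A = 164.049683618… Ω.
14 has 2 significant figures; 0.08534 has 4.
Division/multiplication keeps the fewest: 2 significant figures.
Rounded: 1.6 × 10^2 Ω.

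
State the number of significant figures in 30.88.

30.88: zeros between nonzero digits are significant.

4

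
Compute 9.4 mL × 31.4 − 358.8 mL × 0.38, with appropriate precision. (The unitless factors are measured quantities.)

9.4 × 31.4 = 295.16 → 3.0 × 10^2 mL (2 s.f., last digit at the 10^1 place).
358.8 × 0.38 = 136.344 → 1.4 × 10^2 mL (2 s.f., last digit at the 10^1 place).
Difference: 158.816 mL; keep the coarser place, 10^1.
Result: 1.6 × 10^2 mL.

1.6 × 10^2 mL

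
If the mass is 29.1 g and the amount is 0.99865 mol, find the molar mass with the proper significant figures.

molar mass = 29.1 g ÷ 0.99865 mol = 29.1393381064… g/mol.
29.1 has 3 significant figures; 0.99865 has 5.
Division/multiplication keeps the fewest: 3 significant figures.
Rounded: 29.1 g/mol.

29.1 g/mol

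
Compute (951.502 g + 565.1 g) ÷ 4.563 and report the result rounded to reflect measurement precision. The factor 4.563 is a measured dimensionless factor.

332.4 g

951.502 g + 565.1 g = 1516.602 g; the sum is limited to 1 decimal place (5 s.f.).
Carrying full precision, 1516.602 ÷ 4.563 = 332.369493754… g; 4.563 has 4 s.f., so the result keeps min(5, 4) = 4 s.f.
Rounded to 4 significant figures: 332.4 g.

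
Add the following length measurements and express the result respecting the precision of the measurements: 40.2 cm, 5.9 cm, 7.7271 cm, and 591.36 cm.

40.2 cm + 5.9 cm + 7.7271 cm + 591.36 cm = 645.1871 cm.
Addition/subtraction keeps the fewest decimal places: 40.2 → 1 decimal place, 5.9 → 1 decimal place, 7.7271 → 4 decimal places, 591.36 → 2 decimal places; limit is 1.
Rounded to 1 decimal place: 645.2 cm.

645.2 cm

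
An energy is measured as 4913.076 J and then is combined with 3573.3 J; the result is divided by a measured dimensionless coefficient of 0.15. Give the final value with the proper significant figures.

4913.076 J + 3573.3 J = 8486.376 J; the sum is limited to 1 decimal place (5 s.f.).
Carrying full precision, 8486.376 ÷ 0.15 = 56575.84 J; 0.15 has 2 s.f., so the result keeps min(5, 2) = 2 s.f.
Rounded to 2 significant figures: 5.7 × 10^4 J.

5.7 × 10^4 J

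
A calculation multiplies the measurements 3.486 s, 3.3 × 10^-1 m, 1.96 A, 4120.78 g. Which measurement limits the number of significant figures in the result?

3.486 s → 4 s.f.; 3.3 × 10^-1 m → 2 s.f.; 1.96 A → 3 s.f.; 4120.78 g → 6 s.f.
The fewest is 2 significant figures, from 3.3 × 10^-1 m.

3.3 × 10^-1 m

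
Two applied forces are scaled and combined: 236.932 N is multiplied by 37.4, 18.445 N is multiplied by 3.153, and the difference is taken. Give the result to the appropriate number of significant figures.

8.80 × 10^3 N

236.932 × 37.4 = 8861.2568 → 8.86 × 10^3 N (3 s.f., last digit at the 10^1 place).
18.445 × 3.153 = 58.157085 → 58.16 N (4 s.f., last digit at the 10^-2 place).
Difference: 8803.099715 N; keep the coarser place, 10^1.
Result: 8.80 × 10^3 N.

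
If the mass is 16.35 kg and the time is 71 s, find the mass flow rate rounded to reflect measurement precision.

0.23 kg/s

mass flow rate = 16.35 kg ÷ 71 s = 0.230281690141… kg/s.
16.35 has 4 significant figures; 71 has 2.
Division/multiplication keeps the fewest: 2 significant figures.
Rounded: 0.23 kg/s.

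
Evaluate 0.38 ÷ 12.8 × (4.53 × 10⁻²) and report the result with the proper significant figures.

0.38 ÷ 12.8 × (4.53 × 10⁻²) = 0.00134484375
Multiplication/division keeps the fewest significant figures: 0.38 → 2 s.f., 12.8 → 3 s.f., 4.53 × 10⁻² → 3 s.f.; limit is 2.
Rounded to 2 significant figures: 0.0013.

0.0013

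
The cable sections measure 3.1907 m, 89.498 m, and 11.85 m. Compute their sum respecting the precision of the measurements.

104.54 m

3.1907 m + 89.498 m + 11.85 m = 104.5387 m.
Addition/subtraction keeps the fewest decimal places: 3.1907 → 4 decimal places, 89.498 → 3 decimal places, 11.85 → 2 decimal places; limit is 2.
Rounded to 2 decimal places: 104.54 m.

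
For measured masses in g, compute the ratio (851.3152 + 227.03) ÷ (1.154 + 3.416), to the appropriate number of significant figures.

2.360 × 10²

851.3152 + 227.03 = 1078.3452, limited to 2 d.p. → 6 s.f.; 1.154 + 3.416 = 4.570, limited to 3 d.p. → 4 s.f.
Carrying full precision, 1078.3452 ÷ 4.570 = 235.961750547…; keep min(6, 4) = 4 s.f.
Rounded to 4 significant figures: 2.360 × 10².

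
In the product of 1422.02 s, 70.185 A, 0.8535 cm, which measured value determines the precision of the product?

1422.02 s → 6 s.f.; 70.185 A → 5 s.f.; 0.8535 cm → 4 s.f.
The fewest is 4 significant figures, from 0.8535 cm.

0.8535 cm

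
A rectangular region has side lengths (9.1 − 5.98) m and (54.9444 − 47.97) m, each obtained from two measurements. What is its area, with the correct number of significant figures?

9.1 − 5.98 = 3.12, limited to 1 d.p. → 2 s.f.; 54.9444 − 47.97 = 6.9744, limited to 2 d.p. → 3 s.f.
Carrying full precision, 3.12 × 6.9744 = 21.760128; keep min(2, 3) = 2 s.f.
Rounded to 2 significant figures: 22 m².

22 m²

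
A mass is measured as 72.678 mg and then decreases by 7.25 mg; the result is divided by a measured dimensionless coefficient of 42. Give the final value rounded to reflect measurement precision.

1.6 mg

72.678 mg − 7.25 mg = 65.428 mg; the difference is limited to 2 decimal places (4 s.f.).
Carrying full precision, 65.428 ÷ 42 = 1.55780952381… mg; 42 has 2 s.f., so the result keeps min(4, 2) = 2 s.f.
Rounded to 2 significant figures: 1.6 mg.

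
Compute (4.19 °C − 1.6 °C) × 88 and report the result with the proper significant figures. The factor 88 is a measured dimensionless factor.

4.19 °C − 1.6 °C = 2.59 °C; the difference is limited to 1 decimal place (2 s.f.).
Carrying full precision, 2.59 × 88 = 227.92 °C; 88 has 2 s.f., so the result keeps min(2, 2) = 2 s.f.
Rounded to 2 significant figures: 2.3 × 10² °C.

2.3 × 10² °C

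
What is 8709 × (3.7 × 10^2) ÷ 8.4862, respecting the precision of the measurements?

8709 × (3.7 × 10^2) ÷ 8.4862 = 379714.124107…
Multiplication/division keeps the fewest significant figures: 8709 → 4 s.f., 3.7 × 10^2 → 2 s.f., 8.4862 → 5 s.f.; limit is 2.
Rounded to 2 significant figures: 3.8 × 10^5.

3.8 × 10^5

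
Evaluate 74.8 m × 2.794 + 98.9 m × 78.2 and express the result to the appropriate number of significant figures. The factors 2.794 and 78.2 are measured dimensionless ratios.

7.94 × 10^3 m

74.8 × 2.794 = 208.9912 → 209 m (3 s.f., last digit at the 10^0 place).
98.9 × 78.2 = 7733.98 → 7.73 × 10^3 m (3 s.f., last digit at the 10^1 place).
Sum: 7942.9712 m; keep the coarser place, 10^1.
Result: 7.94 × 10^3 m.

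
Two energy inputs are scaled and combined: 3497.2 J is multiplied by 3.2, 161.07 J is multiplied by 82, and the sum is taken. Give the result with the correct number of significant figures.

3497.2 × 3.2 = 11191.04 → 1.1 × 10⁴ J (2 s.f., last digit at the 10^3 place).
161.07 × 82 = 13207.74 → 1.3 × 10⁴ J (2 s.f., last digit at the 10^3 place).
Sum: 24398.78 J; keep the coarser place, 10^3.
Result: 2.4 × 10⁴ J.

2.4 × 10⁴ J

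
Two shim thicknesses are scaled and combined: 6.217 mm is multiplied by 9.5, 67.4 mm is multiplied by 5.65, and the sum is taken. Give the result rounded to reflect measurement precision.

4.40 × 10² mm

6.217 × 9.5 = 59.0615 → 59 mm (2 s.f., last digit at the 10^0 place).
67.4 × 5.65 = 380.81 → 381 mm (3 s.f., last digit at the 10^0 place).
Sum: 439.8715 mm; keep the coarser place, 10^0.
Result: 4.40 × 10² mm.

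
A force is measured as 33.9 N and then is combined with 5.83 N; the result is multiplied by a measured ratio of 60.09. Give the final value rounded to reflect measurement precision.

33.9 N + 5.83 N = 39.73 N; the sum is limited to 1 decimal place (3 s.f.).
Carrying full precision, 39.73 × 60.09 = 2387.3757 N; 60.09 has 4 s.f., so the result keeps min(3, 4) = 3 s.f.
Rounded to 3 significant figures: 2.39 × 10³ N.

2.39 × 10³ N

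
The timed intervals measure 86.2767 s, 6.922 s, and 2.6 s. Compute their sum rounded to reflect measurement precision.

95.8 s

86.2767 s + 6.922 s + 2.6 s = 95.7987 s.
Addition/subtraction keeps the fewest decimal places: 86.2767 → 4 decimal places, 6.922 → 3 decimal places, 2.6 → 1 decimal place; limit is 1.
Rounded to 1 decimal place: 95.8 s.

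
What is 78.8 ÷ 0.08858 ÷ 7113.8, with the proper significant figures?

1.25 × 10^-1

78.8 ÷ 0.08858 ÷ 7113.8 = 0.125051495666…
Multiplication/division keeps the fewest significant figures: 78.8 → 3 s.f., 0.08858 → 4 s.f., 7113.8 → 5 s.f.; limit is 3.
Rounded to 3 significant figures: 1.25 × 10^-1.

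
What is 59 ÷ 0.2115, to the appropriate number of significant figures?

59 ÷ 0.2115 = 278.959810875…
Multiplication/division keeps the fewest significant figures: 59 → 2 s.f., 0.2115 → 4 s.f.; limit is 2.
Rounded to 2 significant figures: 2.8 × 10².

2.8 × 10²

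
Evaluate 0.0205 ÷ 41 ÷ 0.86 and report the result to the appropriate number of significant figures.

0.0205 ÷ 41 ÷ 0.86 = 0.000581395348837…
Multiplication/division keeps the fewest significant figures: 0.0205 → 3 s.f., 41 → 2 s.f., 0.86 → 2 s.f.; limit is 2.
Rounded to 2 significant figures: 5.8 × 10⁻⁴.

5.8 × 10⁻⁴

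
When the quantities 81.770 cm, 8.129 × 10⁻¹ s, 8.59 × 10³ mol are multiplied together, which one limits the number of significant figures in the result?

8.59 × 10³ mol

81.770 cm → 5 s.f.; 8.129 × 10⁻¹ s → 4 s.f.; 8.59 × 10³ mol → 3 s.f.
The fewest is 3 significant figures, from 8.59 × 10³ mol.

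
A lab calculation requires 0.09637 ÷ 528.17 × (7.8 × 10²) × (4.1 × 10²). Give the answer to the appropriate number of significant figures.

0.09637 ÷ 528.17 × (7.8 × 10²) × (4.1 × 10²) = 58.3507696386…
Multiplication/division keeps the fewest significant figures: 0.09637 → 4 s.f., 528.17 → 5 s.f., 7.8 × 10² → 2 s.f., 4.1 × 10² → 2 s.f.; limit is 2.
Rounded to 2 significant figures: 58.

58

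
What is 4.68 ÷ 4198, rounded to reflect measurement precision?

0.00111

4.68 ÷ 4198 = 0.00111481657932…
Multiplication/division keeps the fewest significant figures: 4.68 → 3 s.f., 4198 → 4 s.f.; limit is 3.
Rounded to 3 significant figures: 0.00111.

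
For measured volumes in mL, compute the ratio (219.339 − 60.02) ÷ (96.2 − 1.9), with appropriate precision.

1.69

219.339 − 60.02 = 159.319, limited to 2 d.p. → 5 s.f.; 96.2 − 1.9 = 94.3, limited to 1 d.p. → 3 s.f.
Carrying full precision, 159.319 ÷ 94.3 = 1.68949098621…; keep min(5, 3) = 3 s.f.
Rounded to 3 significant figures: 1.69.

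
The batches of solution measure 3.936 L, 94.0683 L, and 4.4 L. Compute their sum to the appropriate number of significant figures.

102.4 L

3.936 L + 94.0683 L + 4.4 L = 102.4043 L.
Addition/subtraction keeps the fewest decimal places: 3.936 → 3 decimal places, 94.0683 → 4 decimal places, 4.4 → 1 decimal place; limit is 1.
Rounded to 1 decimal place: 102.4 L.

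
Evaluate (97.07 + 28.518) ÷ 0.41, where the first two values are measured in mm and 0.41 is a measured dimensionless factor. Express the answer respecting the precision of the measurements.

97.07 mm + 28.518 mm = 125.588 mm; the sum is limited to 2 decimal places (5 s.f.).
Carrying full precision, 125.588 ÷ 0.41 = 306.312195122… mm; 0.41 has 2 s.f., so the result keeps min(5, 2) = 2 s.f.
Rounded to 2 significant figures: 3.1 × 10² mm.

3.1 × 10² mm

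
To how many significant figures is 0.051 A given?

2

0.051: leading zeros are not significant.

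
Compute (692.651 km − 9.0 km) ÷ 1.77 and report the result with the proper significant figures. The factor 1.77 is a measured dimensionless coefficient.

692.651 km − 9.0 km = 683.651 km; the difference is limited to 1 decimal place (4 s.f.).
Carrying full precision, 683.651 ÷ 1.77 = 386.243502825… km; 1.77 has 3 s.f., so the result keeps min(4, 3) = 3 s.f.
Rounded to 3 significant figures: 386 km.

386 km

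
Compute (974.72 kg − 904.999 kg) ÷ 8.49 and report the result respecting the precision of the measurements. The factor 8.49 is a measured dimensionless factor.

974.72 kg − 904.999 kg = 69.721 kg; the difference is limited to 2 decimal places (4 s.f.).
Carrying full precision, 69.721 ÷ 8.49 = 8.21213191991… kg; 8.49 has 3 s.f., so the result keeps min(4, 3) = 3 s.f.
Rounded to 3 significant figures: 8.21 kg.

8.21 kg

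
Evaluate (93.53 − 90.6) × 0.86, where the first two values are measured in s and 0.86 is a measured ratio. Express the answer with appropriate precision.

2.5 s

93.53 s − 90.6 s = 2.93 s; the difference is limited to 1 decimal place (2 s.f.).
Carrying full precision, 2.93 × 0.86 = 2.5198 s; 0.86 has 2 s.f., so the result keeps min(2, 2) = 2 s.f.
Rounded to 2 significant figures: 2.5 s.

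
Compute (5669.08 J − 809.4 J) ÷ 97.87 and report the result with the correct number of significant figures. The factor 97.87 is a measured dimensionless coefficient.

5669.08 J − 809.4 J = 4859.68 J; the difference is limited to 1 decimal place (5 s.f.).
Carrying full precision, 4859.68 ÷ 97.87 = 49.6544395627… J; 97.87 has 4 s.f., so the result keeps min(5, 4) = 4 s.f.
Rounded to 4 significant figures: 49.65 J.

49.65 J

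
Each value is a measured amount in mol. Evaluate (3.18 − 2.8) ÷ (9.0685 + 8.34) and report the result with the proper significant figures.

3.18 − 2.8 = 0.38, limited to 1 d.p. → 1 s.f.; 9.0685 + 8.34 = 17.4085, limited to 2 d.p. → 4 s.f.
Carrying full precision, 0.38 ÷ 17.4085 = 0.0218284171525…; keep min(1, 4) = 1 s.f.
Rounded to 1 significant figure: 0.02.

0.02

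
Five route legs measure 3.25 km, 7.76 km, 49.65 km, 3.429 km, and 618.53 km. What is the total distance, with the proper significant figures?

3.25 km + 7.76 km + 49.65 km + 3.429 km + 618.53 km = 682.619 km.
Addition/subtraction keeps the fewest decimal places: 3.25 → 2 decimal places, 7.76 → 2 decimal places, 49.65 → 2 decimal places, 3.429 → 3 decimal places, 618.53 → 2 decimal places; limit is 2.
Rounded to 2 decimal places: 682.62 km.

682.62 km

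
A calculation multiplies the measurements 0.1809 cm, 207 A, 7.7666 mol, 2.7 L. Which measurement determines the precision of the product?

0.1809 cm → 4 s.f.; 207 A → 3 s.f.; 7.7666 mol → 5 s.f.; 2.7 L → 2 s.f.
The fewest is 2 significant figures, from 2.7 L.

2.7 L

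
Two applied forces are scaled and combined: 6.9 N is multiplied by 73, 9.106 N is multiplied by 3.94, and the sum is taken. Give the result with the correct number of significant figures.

5.4 × 10² N

6.9 × 73 = 503.7 → 5.0 × 10² N (2 s.f., last digit at the 10^1 place).
9.106 × 3.94 = 35.87764 → 35.9 N (3 s.f., last digit at the 10^-1 place).
Sum: 539.57764 N; keep the coarser place, 10^1.
Result: 5.4 × 10² N.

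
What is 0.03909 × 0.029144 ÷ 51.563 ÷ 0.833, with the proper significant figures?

2.65 × 10^-5

0.03909 × 0.029144 ÷ 51.563 ÷ 0.833 = 0.0000265235499393…
Multiplication/division keeps the fewest significant figures: 0.03909 → 4 s.f., 0.029144 → 5 s.f., 51.563 → 5 s.f., 0.833 → 3 s.f.; limit is 3.
Rounded to 3 significant figures: 2.65 × 10^-5.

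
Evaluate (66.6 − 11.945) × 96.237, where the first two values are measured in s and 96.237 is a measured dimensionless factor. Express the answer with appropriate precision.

66.6 s − 11.945 s = 54.655 s; the difference is limited to 1 decimal place (3 s.f.).
Carrying full precision, 54.655 × 96.237 = 5259.833235 s; 96.237 has 5 s.f., so the result keeps min(3, 5) = 3 s.f.
Rounded to 3 significant figures: 5.26 × 10^3 s.

5.26 × 10^3 s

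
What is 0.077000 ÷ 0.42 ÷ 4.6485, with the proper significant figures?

0.039

0.077000 ÷ 0.42 ÷ 4.6485 = 0.0394392456348…
Multiplication/division keeps the fewest significant figures: 0.077000 → 5 s.f., 0.42 → 2 s.f., 4.6485 → 5 s.f.; limit is 2.
Rounded to 2 significant figures: 0.039.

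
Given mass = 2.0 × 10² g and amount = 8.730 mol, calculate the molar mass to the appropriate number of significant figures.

molar mass = 2.0 × 10² g ÷ 8.730 mol = 22.9095074456… g/mol.
2.0 × 10² has 2 significant figures; 8.730 has 4.
Division/multiplication keeps the fewest: 2 significant figures.
Rounded: 23 g/mol.

23 g/mol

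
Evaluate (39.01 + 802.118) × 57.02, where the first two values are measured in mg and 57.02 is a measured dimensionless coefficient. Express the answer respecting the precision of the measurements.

39.01 mg + 802.118 mg = 841.128 mg; the sum is limited to 2 decimal places (5 s.f.).
Carrying full precision, 841.128 × 57.02 = 47961.11856 mg; 57.02 has 4 s.f., so the result keeps min(5, 4) = 4 s.f.
Rounded to 4 significant figures: 4.796 × 10^4 mg.

4.796 × 10^4 mg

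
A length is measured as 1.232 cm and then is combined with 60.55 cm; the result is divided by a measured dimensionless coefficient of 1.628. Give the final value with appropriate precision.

1.232 cm + 60.55 cm = 61.782 cm; the sum is limited to 2 decimal places (4 s.f.).
Carrying full precision, 61.782 ÷ 1.628 = 37.9496314496… cm; 1.628 has 4 s.f., so the result keeps min(4, 4) = 4 s.f.
Rounded to 4 significant figures: 37.95 cm.

37.95 cm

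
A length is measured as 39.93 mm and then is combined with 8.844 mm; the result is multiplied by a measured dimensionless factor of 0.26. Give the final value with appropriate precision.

13 mm

39.93 mm + 8.844 mm = 48.774 mm; the sum is limited to 2 decimal places (4 s.f.).
Carrying full precision, 48.774 × 0.26 = 12.68124 mm; 0.26 has 2 s.f., so the result keeps min(4, 2) = 2 s.f.
Rounded to 2 significant figures: 13 mm.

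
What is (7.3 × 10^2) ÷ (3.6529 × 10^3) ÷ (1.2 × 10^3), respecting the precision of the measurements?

1.7 × 10^-4

(7.3 × 10^2) ÷ (3.6529 × 10^3) ÷ (1.2 × 10^3) = 0.000166534351702…
Multiplication/division keeps the fewest significant figures: 7.3 × 10^2 → 2 s.f., 3.6529 × 10^3 → 5 s.f., 1.2 × 10^3 → 2 s.f.; limit is 2.
Rounded to 2 significant figures: 1.7 × 10^-4.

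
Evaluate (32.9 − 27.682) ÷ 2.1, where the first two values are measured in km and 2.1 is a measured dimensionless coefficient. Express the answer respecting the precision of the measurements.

2.5 km

32.9 km − 27.682 km = 5.218 km; the difference is limited to 1 decimal place (2 s.f.).
Carrying full precision, 5.218 ÷ 2.1 = 2.48476190476… km; 2.1 has 2 s.f., so the result keeps min(2, 2) = 2 s.f.
Rounded to 2 significant figures: 2.5 km.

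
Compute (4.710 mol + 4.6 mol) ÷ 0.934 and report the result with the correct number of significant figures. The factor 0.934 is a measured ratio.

1.0 × 10¹ mol

4.710 mol + 4.6 mol = 9.310 mol; the sum is limited to 1 decimal place (2 s.f.).
Carrying full precision, 9.310 ÷ 0.934 = 9.96788008565… mol; 0.934 has 3 s.f., so the result keeps min(2, 3) = 2 s.f.
Rounded to 2 significant figures: 1.0 × 10¹ mol.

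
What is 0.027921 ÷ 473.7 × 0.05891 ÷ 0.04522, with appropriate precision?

0.027921 ÷ 473.7 × 0.05891 ÷ 0.04522 = 0.0000767867079501…
Multiplication/division keeps the fewest significant figures: 0.027921 → 5 s.f., 473.7 → 4 s.f., 0.05891 → 4 s.f., 0.04522 → 4 s.f.; limit is 4.
Rounded to 4 significant figures: 7.679 × 10⁻⁵.

7.679 × 10⁻⁵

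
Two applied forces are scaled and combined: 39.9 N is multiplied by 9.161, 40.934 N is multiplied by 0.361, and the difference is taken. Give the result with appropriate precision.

351 N

39.9 × 9.161 = 365.5239 → 366 N (3 s.f., last digit at the 10^0 place).
40.934 × 0.361 = 14.777174 → 14.8 N (3 s.f., last digit at the 10^-1 place).
Difference: 350.746726 N; keep the coarser place, 10^0.
Result: 351 N.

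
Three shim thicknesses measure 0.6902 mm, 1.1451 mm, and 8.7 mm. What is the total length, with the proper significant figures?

10.5 mm

0.6902 mm + 1.1451 mm + 8.7 mm = 10.5353 mm.
Addition/subtraction keeps the fewest decimal places: 0.6902 → 4 decimal places, 1.1451 → 4 decimal places, 8.7 → 1 decimal place; limit is 1.
Rounded to 1 decimal place: 10.5 mm.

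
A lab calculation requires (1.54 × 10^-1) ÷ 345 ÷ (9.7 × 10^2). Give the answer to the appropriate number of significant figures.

4.6 × 10^-7

(1.54 × 10^-1) ÷ 345 ÷ (9.7 × 10^2) = 4.60182279994 × 10^-7…
Multiplication/division keeps the fewest significant figures: 1.54 × 10^-1 → 3 s.f., 345 → 3 s.f., 9.7 × 10^2 → 2 s.f.; limit is 2.
Rounded to 2 significant figures: 4.6 × 10^-7.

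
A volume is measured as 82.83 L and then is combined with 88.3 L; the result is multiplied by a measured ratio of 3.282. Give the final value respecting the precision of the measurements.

82.83 L + 88.3 L = 171.13 L; the sum is limited to 1 decimal place (4 s.f.).
Carrying full precision, 171.13 × 3.282 = 561.64866 L; 3.282 has 4 s.f., so the result keeps min(4, 4) = 4 s.f.
Rounded to 4 significant figures: 561.6 L.

561.6 L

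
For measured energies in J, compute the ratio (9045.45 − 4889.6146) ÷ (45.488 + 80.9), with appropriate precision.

9045.45 − 4889.6146 = 4155.8354, limited to 2 d.p. → 6 s.f.; 45.488 + 80.9 = 126.388, limited to 1 d.p. → 4 s.f.
Carrying full precision, 4155.8354 ÷ 126.388 = 32.8815662879…; keep min(6, 4) = 4 s.f.
Rounded to 4 significant figures: 32.88.

32.88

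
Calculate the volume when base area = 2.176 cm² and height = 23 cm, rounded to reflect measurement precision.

volume = 2.176 cm² × 23 cm = 50.048 cm³.
2.176 has 4 significant figures; 23 has 2.
Division/multiplication keeps the fewest: 2 significant figures.
Rounded: 5.0 × 10¹ cm³.

5.0 × 10¹ cm³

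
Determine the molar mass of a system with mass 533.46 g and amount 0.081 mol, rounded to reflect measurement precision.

6.6 × 10^3 g/mol

molar mass = 533.46 g ÷ 0.081 mol = 6585.92592593… g/mol.
533.46 has 5 significant figures; 0.081 has 2.
Division/multiplication keeps the fewest: 2 significant figures.
Rounded: 6.6 × 10^3 g/mol.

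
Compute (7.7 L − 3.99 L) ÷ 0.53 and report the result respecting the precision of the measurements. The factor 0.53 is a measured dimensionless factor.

7.0 L

7.7 L − 3.99 L = 3.71 L; the difference is limited to 1 decimal place (2 s.f.).
Carrying full precision, 3.71 ÷ 0.53 = 7 L; 0.53 has 2 s.f., so the result keeps min(2, 2) = 2 s.f.
Rounded to 2 significant figures: 7.0 L.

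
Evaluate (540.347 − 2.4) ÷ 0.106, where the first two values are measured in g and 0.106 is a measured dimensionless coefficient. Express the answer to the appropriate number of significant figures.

540.347 g − 2.4 g = 537.947 g; the difference is limited to 1 decimal place (4 s.f.).
Carrying full precision, 537.947 ÷ 0.106 = 5074.97169811… g; 0.106 has 3 s.f., so the result keeps min(4, 3) = 3 s.f.
Rounded to 3 significant figures: 5.07 × 10³ g.

5.07 × 10³ g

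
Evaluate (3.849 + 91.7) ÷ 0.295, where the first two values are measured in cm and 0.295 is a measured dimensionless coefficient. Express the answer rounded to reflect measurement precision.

324 cm

3.849 cm + 91.7 cm = 95.549 cm; the sum is limited to 1 decimal place (3 s.f.).
Carrying full precision, 95.549 ÷ 0.295 = 323.894915254… cm; 0.295 has 3 s.f., so the result keeps min(3, 3) = 3 s.f.
Rounded to 3 significant figures: 324 cm.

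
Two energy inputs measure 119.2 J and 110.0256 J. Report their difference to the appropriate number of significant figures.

119.2 J − 110.0256 J = 9.1744 J.
Addition/subtraction keeps the fewest decimal places: 119.2 → 1 decimal place, 110.0256 → 4 decimal places; limit is 1.
Rounded to 1 decimal place: 9.2 J.

9.2 J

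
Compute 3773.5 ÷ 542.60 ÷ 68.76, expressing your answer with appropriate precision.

3773.5 ÷ 542.60 ÷ 68.76 = 0.101141338528…
Multiplication/division keeps the fewest significant figures: 3773.5 → 5 s.f., 542.60 → 5 s.f., 68.76 → 4 s.f.; limit is 4.
Rounded to 4 significant figures: 0.1011.

0.1011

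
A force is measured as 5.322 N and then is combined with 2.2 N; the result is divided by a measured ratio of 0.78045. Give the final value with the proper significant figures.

5.322 N + 2.2 N = 7.522 N; the sum is limited to 1 decimal place (2 s.f.).
Carrying full precision, 7.522 ÷ 0.78045 = 9.63802934205… N; 0.78045 has 5 s.f., so the result keeps min(2, 5) = 2 s.f.
Rounded to 2 significant figures: 9.6 N.

9.6 N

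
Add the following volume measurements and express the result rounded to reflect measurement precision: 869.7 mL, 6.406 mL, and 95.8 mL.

869.7 mL + 6.406 mL + 95.8 mL = 971.906 mL.
Addition/subtraction keeps the fewest decimal places: 869.7 → 1 decimal place, 6.406 → 3 decimal places, 95.8 → 1 decimal place; limit is 1.
Rounded to 1 decimal place: 971.9 mL.

971.9 mL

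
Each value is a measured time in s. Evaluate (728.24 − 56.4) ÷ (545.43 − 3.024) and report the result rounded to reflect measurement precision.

1.239

728.24 − 56.4 = 671.84, limited to 1 d.p. → 4 s.f.; 545.43 − 3.024 = 542.406, limited to 2 d.p. → 5 s.f.
Carrying full precision, 671.84 ÷ 542.406 = 1.23862936619…; keep min(4, 5) = 4 s.f.
Rounded to 4 significant figures: 1.239.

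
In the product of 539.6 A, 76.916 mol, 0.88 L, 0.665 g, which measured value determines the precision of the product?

0.88 L

539.6 A → 4 s.f.; 76.916 mol → 5 s.f.; 0.88 L → 2 s.f.; 0.665 g → 3 s.f.
The fewest is 2 significant figures, from 0.88 L.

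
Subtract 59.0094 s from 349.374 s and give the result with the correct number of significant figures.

349.374 s − 59.0094 s = 290.3646 s.
Addition/subtraction keeps the fewest decimal places: 349.374 → 3 decimal places, 59.0094 → 4 decimal places; limit is 3.
Rounded to 3 decimal places: 290.365 s.

290.365 s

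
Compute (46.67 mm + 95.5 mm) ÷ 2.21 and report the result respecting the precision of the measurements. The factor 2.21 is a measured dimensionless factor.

46.67 mm + 95.5 mm = 142.17 mm; the sum is limited to 1 decimal place (4 s.f.).
Carrying full precision, 142.17 ÷ 2.21 = 64.3303167421… mm; 2.21 has 3 s.f., so the result keeps min(4, 3) = 3 s.f.
Rounded to 3 significant figures: 64.3 mm.

64.3 mm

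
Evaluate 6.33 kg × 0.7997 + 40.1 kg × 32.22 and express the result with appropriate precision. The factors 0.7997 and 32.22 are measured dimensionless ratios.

6.33 × 0.7997 = 5.062101 → 5.06 kg (3 s.f., last digit at the 10^-2 place).
40.1 × 32.22 = 1292.022 → 1.29 × 10^3 kg (3 s.f., last digit at the 10^1 place).
Sum: 1297.084101 kg; keep the coarser place, 10^1.
Result: 1.30 × 10^3 kg.

1.30 × 10^3 kg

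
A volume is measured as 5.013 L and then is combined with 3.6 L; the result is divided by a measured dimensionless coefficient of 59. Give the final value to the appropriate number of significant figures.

0.15 L

5.013 L + 3.6 L = 8.613 L; the sum is limited to 1 decimal place (2 s.f.).
Carrying full precision, 8.613 ÷ 59 = 0.145983050847… L; 59 has 2 s.f., so the result keeps min(2, 2) = 2 s.f.
Rounded to 2 significant figures: 0.15 L.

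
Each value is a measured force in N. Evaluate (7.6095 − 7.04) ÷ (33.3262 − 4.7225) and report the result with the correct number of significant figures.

7.6095 − 7.04 = 0.5695, limited to 2 d.p. → 2 s.f.; 33.3262 − 4.7225 = 28.6037, limited to 4 d.p. → 6 s.f.
Carrying full precision, 0.5695 ÷ 28.6037 = 0.0199100116419…; keep min(2, 6) = 2 s.f.
Rounded to 2 significant figures: 0.020.

0.020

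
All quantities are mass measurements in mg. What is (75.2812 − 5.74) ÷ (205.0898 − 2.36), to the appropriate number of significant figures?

75.2812 − 5.74 = 69.5412, limited to 2 d.p. → 4 s.f.; 205.0898 − 2.36 = 202.7298, limited to 2 d.p. → 5 s.f.
Carrying full precision, 69.5412 ÷ 202.7298 = 0.343024064543…; keep min(4, 5) = 4 s.f.
Rounded to 4 significant figures: 0.3430.

0.3430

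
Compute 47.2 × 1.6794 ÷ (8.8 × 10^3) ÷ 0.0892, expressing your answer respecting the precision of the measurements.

47.2 × 1.6794 ÷ (8.8 × 10^3) ÷ 0.0892 = 0.10098308194…
Multiplication/division keeps the fewest significant figures: 47.2 → 3 s.f., 1.6794 → 5 s.f., 8.8 × 10^3 → 2 s.f., 0.0892 → 3 s.f.; limit is 2.
Rounded to 2 significant figures: 0.10.

0.10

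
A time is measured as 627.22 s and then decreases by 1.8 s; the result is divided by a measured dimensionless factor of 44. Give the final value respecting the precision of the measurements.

14 s

627.22 s − 1.8 s = 625.42 s; the difference is limited to 1 decimal place (4 s.f.).
Carrying full precision, 625.42 ÷ 44 = 14.2140909091… s; 44 has 2 s.f., so the result keeps min(4, 2) = 2 s.f.
Rounded to 2 significant figures: 14 s.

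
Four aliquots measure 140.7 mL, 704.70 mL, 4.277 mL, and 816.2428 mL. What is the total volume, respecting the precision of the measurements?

1665.9 mL

140.7 mL + 704.70 mL + 4.277 mL + 816.2428 mL = 1665.9198 mL.
Addition/subtraction keeps the fewest decimal places: 140.7 → 1 decimal place, 704.70 → 2 decimal places, 4.277 → 3 decimal places, 816.2428 → 4 decimal places; limit is 1.
Rounded to 1 decimal place: 1665.9 mL.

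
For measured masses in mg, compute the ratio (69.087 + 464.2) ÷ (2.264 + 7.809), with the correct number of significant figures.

52.94

69.087 + 464.2 = 533.287, limited to 1 d.p. → 4 s.f.; 2.264 + 7.809 = 10.073, limited to 3 d.p. → 5 s.f.
Carrying full precision, 533.287 ÷ 10.073 = 52.942221781…; keep min(4, 5) = 4 s.f.
Rounded to 4 significant figures: 52.94.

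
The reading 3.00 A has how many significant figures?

3

3.00: trailing zeros after a decimal point are significant.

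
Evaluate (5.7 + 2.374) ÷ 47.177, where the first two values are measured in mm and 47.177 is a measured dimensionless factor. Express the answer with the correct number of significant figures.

5.7 mm + 2.374 mm = 8.074 mm; the sum is limited to 1 decimal place (2 s.f.).
Carrying full precision, 8.074 ÷ 47.177 = 0.17114271785… mm; 47.177 has 5 s.f., so the result keeps min(2, 5) = 2 s.f.
Rounded to 2 significant figures: 0.17 mm.

0.17 mm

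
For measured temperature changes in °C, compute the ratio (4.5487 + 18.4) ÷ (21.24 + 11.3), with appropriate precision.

4.5487 + 18.4 = 22.9487, limited to 1 d.p. → 3 s.f.; 21.24 + 11.3 = 32.54, limited to 1 d.p. → 3 s.f.
Carrying full precision, 22.9487 ÷ 32.54 = 0.70524585126…; keep min(3, 3) = 3 s.f.
Rounded to 3 significant figures: 0.705.

0.705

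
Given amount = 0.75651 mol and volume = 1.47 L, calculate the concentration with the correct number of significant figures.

concentration = 0.75651 mol ÷ 1.47 L = 0.514632653061… mol/L.
0.75651 has 5 significant figures; 1.47 has 3.
Division/multiplication keeps the fewest: 3 significant figures.
Rounded: 0.515 mol/L.

0.515 mol/L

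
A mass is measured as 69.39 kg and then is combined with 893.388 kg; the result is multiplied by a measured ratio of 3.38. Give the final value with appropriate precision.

3.25 × 10^3 kg

69.39 kg + 893.388 kg = 962.778 kg; the sum is limited to 2 decimal places (5 s.f.).
Carrying full precision, 962.778 × 3.38 = 3254.18964 kg; 3.38 has 3 s.f., so the result keeps min(5, 3) = 3 s.f.
Rounded to 3 significant figures: 3.25 × 10^3 kg.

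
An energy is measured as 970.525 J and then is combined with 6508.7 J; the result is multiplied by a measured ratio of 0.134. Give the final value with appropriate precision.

1.00 × 10³ J

970.525 J + 6508.7 J = 7479.225 J; the sum is limited to 1 decimal place (5 s.f.).
Carrying full precision, 7479.225 × 0.134 = 1002.21615 J; 0.134 has 3 s.f., so the result keeps min(5, 3) = 3 s.f.
Rounded to 3 significant figures: 1.00 × 10³ J.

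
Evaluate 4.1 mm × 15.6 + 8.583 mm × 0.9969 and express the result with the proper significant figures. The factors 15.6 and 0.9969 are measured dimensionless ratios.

4.1 × 15.6 = 63.96 → 64 mm (2 s.f., last digit at the 10^0 place).
8.583 × 0.9969 = 8.5563927 → 8.556 mm (4 s.f., last digit at the 10^-3 place).
Sum: 72.5163927 mm; keep the coarser place, 10^0.
Result: 73 mm.

73 mm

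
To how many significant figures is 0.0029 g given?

2

0.0029: leading zeros are not significant.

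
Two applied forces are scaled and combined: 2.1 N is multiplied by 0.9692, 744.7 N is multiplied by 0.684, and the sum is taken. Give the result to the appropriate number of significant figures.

511 N

2.1 × 0.9692 = 2.03532 → 2.0 N (2 s.f., last digit at the 10^-1 place).
744.7 × 0.684 = 509.3748 → 509 N (3 s.f., last digit at the 10^0 place).
Sum: 511.41012 N; keep the coarser place, 10^0.
Result: 511 N.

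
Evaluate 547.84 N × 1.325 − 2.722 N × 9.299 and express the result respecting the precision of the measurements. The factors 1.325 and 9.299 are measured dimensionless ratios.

7.006 × 10^2 N

547.84 × 1.325 = 725.888 → 725.9 N (4 s.f., last digit at the 10^-1 place).
2.722 × 9.299 = 25.311878 → 25.31 N (4 s.f., last digit at the 10^-2 place).
Difference: 700.576122 N; keep the coarser place, 10^-1.
Result: 7.006 × 10^2 N.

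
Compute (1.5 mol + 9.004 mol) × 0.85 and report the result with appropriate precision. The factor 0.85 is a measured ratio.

8.9 mol

1.5 mol + 9.004 mol = 10.504 mol; the sum is limited to 1 decimal place (3 s.f.).
Carrying full precision, 10.504 × 0.85 = 8.9284 mol; 0.85 has 2 s.f., so the result keeps min(3, 2) = 2 s.f.
Rounded to 2 significant figures: 8.9 mol.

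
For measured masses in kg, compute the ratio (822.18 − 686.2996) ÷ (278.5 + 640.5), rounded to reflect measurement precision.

0.1479

822.18 − 686.2996 = 135.8804, limited to 2 d.p. → 5 s.f.; 278.5 + 640.5 = 919.0, limited to 1 d.p. → 4 s.f.
Carrying full precision, 135.8804 ÷ 919.0 = 0.147856800871…; keep min(5, 4) = 4 s.f.
Rounded to 4 significant figures: 0.1479.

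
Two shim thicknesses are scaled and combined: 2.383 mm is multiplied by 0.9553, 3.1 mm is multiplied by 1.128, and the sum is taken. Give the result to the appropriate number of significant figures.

5.8 mm

2.383 × 0.9553 = 2.2764799 → 2.276 mm (4 s.f., last digit at the 10^-3 place).
3.1 × 1.128 = 3.4968 → 3.5 mm (2 s.f., last digit at the 10^-1 place).
Sum: 5.7732799 mm; keep the coarser place, 10^-1.
Result: 5.8 mm.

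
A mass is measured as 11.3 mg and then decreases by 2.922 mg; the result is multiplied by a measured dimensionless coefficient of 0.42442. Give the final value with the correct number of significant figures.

11.3 mg − 2.922 mg = 8.378 mg; the difference is limited to 1 decimal place (2 s.f.).
Carrying full precision, 8.378 × 0.42442 = 3.55579076 mg; 0.42442 has 5 s.f., so the result keeps min(2, 5) = 2 s.f.
Rounded to 2 significant figures: 3.6 mg.

3.6 mg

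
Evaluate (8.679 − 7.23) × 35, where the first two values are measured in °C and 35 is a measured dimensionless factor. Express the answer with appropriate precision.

51 °C

8.679 °C − 7.23 °C = 1.449 °C; the difference is limited to 2 decimal places (3 s.f.).
Carrying full precision, 1.449 × 35 = 50.715 °C; 35 has 2 s.f., so the result keeps min(3, 2) = 2 s.f.
Rounded to 2 significant figures: 51 °C.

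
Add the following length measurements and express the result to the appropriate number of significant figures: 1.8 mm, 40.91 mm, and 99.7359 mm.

142.4 mm

1.8 mm + 40.91 mm + 99.7359 mm = 142.4459 mm.
Addition/subtraction keeps the fewest decimal places: 1.8 → 1 decimal place, 40.91 → 2 decimal places, 99.7359 → 4 decimal places; limit is 1.
Rounded to 1 decimal place: 142.4 mm.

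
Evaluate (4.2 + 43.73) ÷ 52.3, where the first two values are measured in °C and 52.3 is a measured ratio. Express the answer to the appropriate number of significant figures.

4.2 °C + 43.73 °C = 47.93 °C; the sum is limited to 1 decimal place (3 s.f.).
Carrying full precision, 47.93 ÷ 52.3 = 0.916443594646… °C; 52.3 has 3 s.f., so the result keeps min(3, 3) = 3 s.f.
Rounded to 3 significant figures: 0.916 °C.

0.916 °C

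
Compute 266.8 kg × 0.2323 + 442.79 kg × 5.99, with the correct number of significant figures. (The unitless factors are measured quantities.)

266.8 × 0.2323 = 61.97764 → 61.98 kg (4 s.f., last digit at the 10^-2 place).
442.79 × 5.99 = 2652.3121 → 2.65 × 10^3 kg (3 s.f., last digit at the 10^1 place).
Sum: 2714.28974 kg; keep the coarser place, 10^1.
Result: 2.71 × 10^3 kg.

2.71 × 10^3 kg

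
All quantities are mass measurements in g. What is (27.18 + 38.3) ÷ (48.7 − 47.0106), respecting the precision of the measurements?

27.18 + 38.3 = 65.48, limited to 1 d.p. → 3 s.f.; 48.7 − 47.0106 = 1.6894, limited to 1 d.p. → 2 s.f.
Carrying full precision, 65.48 ÷ 1.6894 = 38.7593228365…; keep min(3, 2) = 2 s.f.
Rounded to 2 significant figures: 39.

39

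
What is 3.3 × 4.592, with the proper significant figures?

15

3.3 × 4.592 = 15.1536
Multiplication/division keeps the fewest significant figures: 3.3 → 2 s.f., 4.592 → 4 s.f.; limit is 2.
Rounded to 2 significant figures: 15.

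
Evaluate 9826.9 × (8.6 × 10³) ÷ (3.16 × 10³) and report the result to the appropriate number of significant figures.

2.7 × 10⁴

9826.9 × (8.6 × 10³) ÷ (3.16 × 10³) = 26744.0949367…
Multiplication/division keeps the fewest significant figures: 9826.9 → 5 s.f., 8.6 × 10³ → 2 s.f., 3.16 × 10³ → 3 s.f.; limit is 2.
Rounded to 2 significant figures: 2.7 × 10⁴.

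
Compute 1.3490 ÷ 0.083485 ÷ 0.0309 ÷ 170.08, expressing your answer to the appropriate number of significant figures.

3.07

1.3490 ÷ 0.083485 ÷ 0.0309 ÷ 170.08 = 3.07462229153…
Multiplication/division keeps the fewest significant figures: 1.3490 → 5 s.f., 0.083485 → 5 s.f., 0.0309 → 3 s.f., 170.08 → 5 s.f.; limit is 3.
Rounded to 3 significant figures: 3.07.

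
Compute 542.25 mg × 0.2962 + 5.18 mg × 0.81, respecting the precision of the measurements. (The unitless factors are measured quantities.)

542.25 × 0.2962 = 160.61445 → 160.6 mg (4 s.f., last digit at the 10^-1 place).
5.18 × 0.81 = 4.1958 → 4.2 mg (2 s.f., last digit at the 10^-1 place).
Sum: 164.81025 mg; keep the coarser place, 10^-1.
Result: 164.8 mg.

164.8 mg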